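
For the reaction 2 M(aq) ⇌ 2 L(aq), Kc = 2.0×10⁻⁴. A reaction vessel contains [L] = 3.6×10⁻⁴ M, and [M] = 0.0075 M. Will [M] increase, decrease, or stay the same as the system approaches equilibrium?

Qc = [L]² / [M]² = (3.6×10⁻⁴)² / (0.0075)² = 0.0023
Qc = 0.0023 > Kc = 2.0×10⁻⁴: net reverse reaction.
M is a reactant, so it increases.

increase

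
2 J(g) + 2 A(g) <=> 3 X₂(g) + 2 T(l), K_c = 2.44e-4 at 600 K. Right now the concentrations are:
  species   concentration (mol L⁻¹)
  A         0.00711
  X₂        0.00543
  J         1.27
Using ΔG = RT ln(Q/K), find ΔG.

(T is a pure liquid — omitted from Q_c.)
Q_c = [X₂]³ / ([J]²·[A]²) = (0.00543)³ / ((1.27)²·(0.00711)²) = 0.00196
ΔG = RT ln(Q_c/K_c) = (8.314 J mol⁻¹ K⁻¹)(600 K) × ln(0.00196/2.44e-4)
   = (4.988 kJ/mol)(2.084) = 10.4 kJ/mol
ΔG > 0, so the forward reaction is non-spontaneous (proceeds in reverse).

ΔG = 10.4 kJ/mol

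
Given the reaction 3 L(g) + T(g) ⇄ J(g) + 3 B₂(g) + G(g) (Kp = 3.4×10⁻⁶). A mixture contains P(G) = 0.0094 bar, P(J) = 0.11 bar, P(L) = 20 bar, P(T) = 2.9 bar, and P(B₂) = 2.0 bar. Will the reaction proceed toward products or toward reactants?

Qp = P(J)·P(B₂)³·P(G) / (P(L)³·P(T)) = (0.11)·(2.0)³·(0.0094) / ((20)³·(2.9)) = 3.6×10⁻⁷
Qp = 3.6×10⁻⁷ < Kp = 3.4×10⁻⁶, so the forward reaction proceeds.

toward products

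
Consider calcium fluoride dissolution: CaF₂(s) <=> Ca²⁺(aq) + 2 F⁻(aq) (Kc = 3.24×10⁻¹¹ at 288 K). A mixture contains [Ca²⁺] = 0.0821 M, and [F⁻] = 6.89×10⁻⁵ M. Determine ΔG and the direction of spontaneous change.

ΔG = 5.96 kJ/mol; the forward reaction is non-spontaneous

(CaF₂ is a pure solid — omitted from Qc.)
Qc = [Ca²⁺]·[F⁻]² = (0.0821)·(6.89×10⁻⁵)² = 3.90×10⁻¹⁰
ΔG = RT ln(Qc/Kc) = (8.314 J mol⁻¹ K⁻¹)(288 K) × ln(3.90×10⁻¹⁰/3.24×10⁻¹¹)
   = (2.394 kJ/mol)(2.488) = 5.96 kJ/mol
ΔG > 0, so the forward reaction is non-spontaneous (proceeds in reverse).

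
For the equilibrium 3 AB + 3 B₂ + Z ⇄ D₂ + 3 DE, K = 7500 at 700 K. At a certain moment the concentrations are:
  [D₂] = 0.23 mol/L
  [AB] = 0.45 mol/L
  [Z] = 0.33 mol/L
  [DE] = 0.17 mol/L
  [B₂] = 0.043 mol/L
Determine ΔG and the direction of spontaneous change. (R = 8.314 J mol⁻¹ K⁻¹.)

Q = [D₂]·[DE]³ / ([AB]³·[B₂]³·[Z]) = (0.23)·(0.17)³ / ((0.45)³·(0.043)³·(0.33)) = 473
ΔG = RT ln(Q/K) = (8.314 J mol⁻¹ K⁻¹)(700 K) × ln(473/7500)
   = (5.820 kJ/mol)(-2.764) = -16.1 kJ/mol
ΔG < 0, so the forward reaction is spontaneous (proceeds forward).

ΔG = -16.1 kJ/mol; the forward reaction is spontaneous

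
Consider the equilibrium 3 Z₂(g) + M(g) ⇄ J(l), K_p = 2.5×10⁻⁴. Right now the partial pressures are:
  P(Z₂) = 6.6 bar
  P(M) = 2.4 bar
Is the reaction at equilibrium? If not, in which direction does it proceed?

(J is a pure liquid — omitted from Q_p.)
Q_p = 1 / (P(Z₂)³·P(M)) = 1 / ((6.6)³·(2.4)) = 0.0014
Q_p = 0.0014 > K_p = 2.5×10⁻⁴, so the reverse reaction proceeds.

to the left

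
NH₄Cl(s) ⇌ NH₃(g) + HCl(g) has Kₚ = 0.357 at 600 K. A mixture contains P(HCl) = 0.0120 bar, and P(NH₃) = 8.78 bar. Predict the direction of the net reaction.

(NH₄Cl is a pure solid — omitted from Qₚ.)
Qₚ = P(NH₃)·P(HCl) = (8.78)·(0.0120) = 0.105
Qₚ = 0.105 < Kₚ = 0.357, so the forward reaction proceeds.

in the forward direction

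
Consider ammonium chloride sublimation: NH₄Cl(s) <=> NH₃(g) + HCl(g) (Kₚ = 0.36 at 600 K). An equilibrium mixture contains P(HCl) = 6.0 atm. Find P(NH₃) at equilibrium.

(NH₄Cl is a pure solid — omitted from Kₚ.)
At equilibrium, Kₚ = P(NH₃)·P(HCl) = 0.36.
(P(NH₃))·(6.0) = 0.36
P(NH₃) = 0.0600 = 0.060 atm

P(NH₃) = 0.060 atm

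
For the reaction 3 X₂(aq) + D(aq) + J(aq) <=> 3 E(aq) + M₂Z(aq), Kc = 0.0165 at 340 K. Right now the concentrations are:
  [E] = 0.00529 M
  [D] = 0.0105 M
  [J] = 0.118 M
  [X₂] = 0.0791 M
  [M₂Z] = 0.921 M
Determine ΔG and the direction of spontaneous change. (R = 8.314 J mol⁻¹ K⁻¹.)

Qc = [E]³·[M₂Z] / ([X₂]³·[D]·[J]) = (0.00529)³·(0.921) / ((0.0791)³·(0.0105)·(0.118)) = 0.222
ΔG = RT ln(Qc/Kc) = (8.314 J mol⁻¹ K⁻¹)(340 K) × ln(0.222/0.0165)
   = (2.827 kJ/mol)(2.599) = 7.35 kJ/mol
ΔG > 0, so the forward reaction is non-spontaneous (proceeds in reverse).

ΔG = 7.35 kJ/mol; the forward reaction is non-spontaneous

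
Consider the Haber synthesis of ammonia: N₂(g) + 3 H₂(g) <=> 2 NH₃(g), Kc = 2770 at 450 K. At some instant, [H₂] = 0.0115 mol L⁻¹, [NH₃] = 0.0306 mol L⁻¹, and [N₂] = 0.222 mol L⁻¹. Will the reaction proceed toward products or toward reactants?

Qc = [NH₃]² / ([N₂]·[H₂]³) = (0.0306)² / ((0.222)·(0.0115)³) = 2770
Qc = 2770 = Kc, so the system is already at equilibrium.

at equilibrium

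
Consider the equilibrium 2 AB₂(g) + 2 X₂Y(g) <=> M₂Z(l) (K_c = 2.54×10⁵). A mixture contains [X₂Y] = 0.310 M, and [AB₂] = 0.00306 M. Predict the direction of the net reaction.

in the reverse direction

(M₂Z is a pure liquid — omitted from Q_c.)
Q_c = 1 / ([AB₂]²·[X₂Y]²) = 1 / ((0.00306)²·(0.310)²) = 1.11×10⁶
Q_c = 1.11×10⁶ > K_c = 2.54×10⁵, so the reverse reaction proceeds.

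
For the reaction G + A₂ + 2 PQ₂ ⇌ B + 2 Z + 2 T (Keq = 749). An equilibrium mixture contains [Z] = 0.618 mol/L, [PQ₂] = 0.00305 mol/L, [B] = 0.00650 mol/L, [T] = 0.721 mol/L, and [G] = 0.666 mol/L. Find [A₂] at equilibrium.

[A₂] = 0.278 mol/L

At equilibrium, Keq = [B]·[Z]²·[T]² / ([G]·[A₂]·[PQ₂]²) = 749.
(0.00650)·(0.618)²·(0.721)² / ((0.666)·([A₂])·(0.00305)²) = 749
[A₂] = 0.278 mol/L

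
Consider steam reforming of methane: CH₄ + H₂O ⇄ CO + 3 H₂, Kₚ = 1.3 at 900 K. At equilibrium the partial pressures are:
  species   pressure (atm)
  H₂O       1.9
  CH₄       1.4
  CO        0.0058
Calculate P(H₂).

At equilibrium, Kₚ = P(CO)·P(H₂)³ / (P(CH₄)·P(H₂O)) = 1.3.
(0.0058)·(P(H₂))³ / ((1.4)·(1.9)) = 1.3
P(H₂)³ = 596 ⇒ P(H₂) = 8.4 atm

P(H₂) = 8.4 atm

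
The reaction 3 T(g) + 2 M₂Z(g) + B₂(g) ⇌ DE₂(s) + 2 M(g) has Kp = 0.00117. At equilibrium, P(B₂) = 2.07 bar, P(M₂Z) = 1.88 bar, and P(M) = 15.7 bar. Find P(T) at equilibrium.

P(T) = 30.7 bar

(DE₂ is a pure solid — omitted from Kp.)
At equilibrium, Kp = P(M)² / (P(T)³·P(M₂Z)²·P(B₂)) = 0.00117.
(15.7)² / ((P(T))³·(1.88)²·(2.07)) = 0.00117
P(T)³ = 28800 ⇒ P(T) = 30.7 bar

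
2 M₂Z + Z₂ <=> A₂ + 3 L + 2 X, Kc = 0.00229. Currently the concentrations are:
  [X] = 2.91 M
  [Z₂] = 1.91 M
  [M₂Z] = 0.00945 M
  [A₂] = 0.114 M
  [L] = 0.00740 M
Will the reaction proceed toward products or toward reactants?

Qc = [A₂]·[L]³·[X]² / ([M₂Z]²·[Z₂]) = (0.114)·(0.00740)³·(2.91)² / ((0.00945)²·(1.91)) = 0.00229
Qc = 0.00229 = Kc, so the system is already at equilibrium.

no net change (already at equilibrium)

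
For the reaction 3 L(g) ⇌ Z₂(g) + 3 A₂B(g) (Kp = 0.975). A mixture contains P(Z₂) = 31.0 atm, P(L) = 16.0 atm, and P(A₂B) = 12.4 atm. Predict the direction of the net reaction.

Qp = P(Z₂)·P(A₂B)³ / P(L)³ = (31.0)·(12.4)³ / (16.0)³ = 14.4
Qp = 14.4 > Kp = 0.975, so the reverse reaction proceeds.

toward reactants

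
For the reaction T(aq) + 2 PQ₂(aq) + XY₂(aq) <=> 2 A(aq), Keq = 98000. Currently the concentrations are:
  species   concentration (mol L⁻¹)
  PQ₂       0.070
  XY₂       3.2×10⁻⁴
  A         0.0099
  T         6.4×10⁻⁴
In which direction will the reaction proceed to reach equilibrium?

Q = [A]² / ([T]·[PQ₂]²·[XY₂]) = (0.0099)² / ((6.4×10⁻⁴)·(0.070)²·(3.2×10⁻⁴)) = 98000
Q = 98000 = Keq, so the system is already at equilibrium.

at equilibrium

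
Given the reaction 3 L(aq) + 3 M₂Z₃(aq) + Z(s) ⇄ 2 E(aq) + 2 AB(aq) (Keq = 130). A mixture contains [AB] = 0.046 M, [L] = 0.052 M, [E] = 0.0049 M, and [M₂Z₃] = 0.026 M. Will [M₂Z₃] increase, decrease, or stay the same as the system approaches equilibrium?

decrease

(Z is a pure solid — omitted from Q.)
Q = [E]²·[AB]² / ([L]³·[M₂Z₃]³) = (0.0049)²·(0.046)² / ((0.052)³·(0.026)³) = 21
Q = 21 < Keq = 130: net forward reaction.
M₂Z₃ is a reactant, so it decreases.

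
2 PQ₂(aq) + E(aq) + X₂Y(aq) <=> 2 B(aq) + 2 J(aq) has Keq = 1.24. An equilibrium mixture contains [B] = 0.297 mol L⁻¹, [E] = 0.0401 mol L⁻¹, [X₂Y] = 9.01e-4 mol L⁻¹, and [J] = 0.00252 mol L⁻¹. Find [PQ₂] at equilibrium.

At equilibrium, Keq = [B]²·[J]² / ([PQ₂]²·[E]·[X₂Y]) = 1.24.
(0.297)²·(0.00252)² / (([PQ₂])²·(0.0401)·(9.01e-4)) = 1.24
[PQ₂]² = 0.0125 ⇒ [PQ₂] = 0.112 mol L⁻¹

[PQ₂] = 0.112 mol L⁻¹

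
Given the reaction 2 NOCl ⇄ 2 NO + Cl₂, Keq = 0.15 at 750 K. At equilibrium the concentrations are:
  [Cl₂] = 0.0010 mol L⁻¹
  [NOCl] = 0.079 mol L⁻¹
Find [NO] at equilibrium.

At equilibrium, Keq = [NO]²·[Cl₂] / [NOCl]² = 0.15.
([NO])²·(0.0010) / (0.079)² = 0.15
[NO]² = 0.936 ⇒ [NO] = 0.97 mol L⁻¹

[NO] = 0.97 mol L⁻¹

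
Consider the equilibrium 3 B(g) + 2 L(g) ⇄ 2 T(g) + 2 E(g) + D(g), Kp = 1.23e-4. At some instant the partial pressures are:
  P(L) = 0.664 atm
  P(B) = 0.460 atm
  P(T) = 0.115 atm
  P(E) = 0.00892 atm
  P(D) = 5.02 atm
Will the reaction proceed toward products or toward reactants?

Qp = P(T)²·P(E)²·P(D) / (P(B)³·P(L)²) = (0.115)²·(0.00892)²·(5.02) / ((0.460)³·(0.664)²) = 1.23e-4
Qp = 1.23e-4 = Kp, so the system is already at equilibrium.

neither direction; the system is at equilibrium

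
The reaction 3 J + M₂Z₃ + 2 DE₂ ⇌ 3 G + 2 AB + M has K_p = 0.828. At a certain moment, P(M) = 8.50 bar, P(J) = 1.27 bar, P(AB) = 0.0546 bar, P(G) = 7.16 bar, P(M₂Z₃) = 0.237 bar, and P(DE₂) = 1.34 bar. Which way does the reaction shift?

Q_p = P(G)³·P(AB)²·P(M) / (P(J)³·P(M₂Z₃)·P(DE₂)²) = (7.16)³·(0.0546)²·(8.50) / ((1.27)³·(0.237)·(1.34)²) = 10.7
Q_p = 10.7 > K_p = 0.828, so the reverse reaction proceeds.

to the left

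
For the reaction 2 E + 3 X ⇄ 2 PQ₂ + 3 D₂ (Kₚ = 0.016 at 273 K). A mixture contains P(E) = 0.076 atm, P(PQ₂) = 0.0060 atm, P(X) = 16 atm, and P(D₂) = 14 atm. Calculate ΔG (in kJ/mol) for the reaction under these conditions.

Qₚ = P(PQ₂)²·P(D₂)³ / (P(E)²·P(X)³) = (0.0060)²·(14)³ / ((0.076)²·(16)³) = 0.00418
ΔG = RT ln(Qₚ/Kₚ) = (8.314 J mol⁻¹ K⁻¹)(273 K) × ln(0.00418/0.016)
   = (2.270 kJ/mol)(-1.342) = -3.05 kJ/mol
ΔG < 0, so the forward reaction is spontaneous (proceeds forward).

ΔG = -3.05 kJ/mol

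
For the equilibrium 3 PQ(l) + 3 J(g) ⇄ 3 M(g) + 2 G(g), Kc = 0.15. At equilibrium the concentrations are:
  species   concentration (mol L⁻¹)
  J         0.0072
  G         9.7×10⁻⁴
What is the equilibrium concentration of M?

(PQ is a pure liquid — omitted from Kc.)
At equilibrium, Kc = [M]³·[G]² / [J]³ = 0.15.
([M])³·(9.7×10⁻⁴)² / (0.0072)³ = 0.15
[M]³ = 0.0595 ⇒ [M] = 0.39 mol L⁻¹

[M] = 0.39 mol L⁻¹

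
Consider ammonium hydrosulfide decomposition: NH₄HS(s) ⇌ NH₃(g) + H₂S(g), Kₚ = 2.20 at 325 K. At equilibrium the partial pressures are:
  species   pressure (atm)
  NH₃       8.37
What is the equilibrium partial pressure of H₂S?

(NH₄HS is a pure solid — omitted from Kₚ.)
At equilibrium, Kₚ = P(NH₃)·P(H₂S) = 2.20.
(8.37)·(P(H₂S)) = 2.20
P(H₂S) = 0.263 atm

P(H₂S) = 0.263 atm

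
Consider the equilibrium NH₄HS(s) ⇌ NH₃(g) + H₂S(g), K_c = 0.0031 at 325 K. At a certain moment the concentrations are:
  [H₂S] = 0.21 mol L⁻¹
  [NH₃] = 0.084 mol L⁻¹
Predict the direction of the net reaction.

(NH₄HS is a pure solid — omitted from Q_c.)
Q_c = [NH₃]·[H₂S] = (0.084)·(0.21) = 0.018
Q_c = 0.018 > K_c = 0.0031, so the reverse reaction proceeds.

in the reverse direction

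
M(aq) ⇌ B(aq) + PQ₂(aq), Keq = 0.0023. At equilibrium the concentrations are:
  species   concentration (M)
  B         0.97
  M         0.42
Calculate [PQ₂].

[PQ₂] = 0.0010 M

At equilibrium, Keq = [B]·[PQ₂] / [M] = 0.0023.
(0.97)·([PQ₂]) / (0.42) = 0.0023
[PQ₂] = 9.96×10⁻⁴ = 0.0010 M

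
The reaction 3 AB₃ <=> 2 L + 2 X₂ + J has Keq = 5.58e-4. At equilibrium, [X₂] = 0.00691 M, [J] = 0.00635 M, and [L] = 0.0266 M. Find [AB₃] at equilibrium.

[AB₃] = 0.00727 M

At equilibrium, Keq = [L]²·[X₂]²·[J] / [AB₃]³ = 5.58e-4.
(0.0266)²·(0.00691)²·(0.00635) / ([AB₃])³ = 5.58e-4
[AB₃]³ = 3.84e-7 ⇒ [AB₃] = 0.00727 M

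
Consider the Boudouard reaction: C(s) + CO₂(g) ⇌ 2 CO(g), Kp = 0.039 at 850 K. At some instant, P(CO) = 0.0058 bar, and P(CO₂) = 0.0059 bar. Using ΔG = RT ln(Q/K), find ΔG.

(C is a pure solid — omitted from Qp.)
Qp = P(CO)² / P(CO₂) = (0.0058)² / (0.0059) = 0.00570
ΔG = RT ln(Qp/Kp) = (8.314 J mol⁻¹ K⁻¹)(850 K) × ln(0.00570/0.039)
   = (7.067 kJ/mol)(-1.923) = -13.6 kJ/mol
ΔG < 0, so the forward reaction is spontaneous (proceeds forward).

ΔG = -13.6 kJ/mol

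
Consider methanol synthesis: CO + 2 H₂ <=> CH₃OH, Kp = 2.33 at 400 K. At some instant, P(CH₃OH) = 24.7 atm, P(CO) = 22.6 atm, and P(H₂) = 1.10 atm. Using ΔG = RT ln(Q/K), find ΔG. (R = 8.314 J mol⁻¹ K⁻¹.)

Qp = P(CH₃OH) / (P(CO)·P(H₂)²) = (24.7) / ((22.6)·(1.10)²) = 0.903
ΔG = RT ln(Qp/Kp) = (8.314 J mol⁻¹ K⁻¹)(400 K) × ln(0.903/2.33)
   = (3.326 kJ/mol)(-0.9479) = -3.15 kJ/mol
ΔG < 0, so the forward reaction is spontaneous (proceeds forward).

ΔG = -3.15 kJ/mol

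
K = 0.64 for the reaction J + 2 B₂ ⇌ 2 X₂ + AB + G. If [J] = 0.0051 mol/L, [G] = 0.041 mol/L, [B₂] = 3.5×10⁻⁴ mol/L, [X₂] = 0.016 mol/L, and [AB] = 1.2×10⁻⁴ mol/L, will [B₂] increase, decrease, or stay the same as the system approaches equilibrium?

Q = [X₂]²·[AB]·[G] / ([J]·[B₂]²) = (0.016)²·(1.2×10⁻⁴)·(0.041) / ((0.0051)·(3.5×10⁻⁴)²) = 2.0
Q = 2.0 > K = 0.64: net reverse reaction.
B₂ is a reactant, so it increases.

increase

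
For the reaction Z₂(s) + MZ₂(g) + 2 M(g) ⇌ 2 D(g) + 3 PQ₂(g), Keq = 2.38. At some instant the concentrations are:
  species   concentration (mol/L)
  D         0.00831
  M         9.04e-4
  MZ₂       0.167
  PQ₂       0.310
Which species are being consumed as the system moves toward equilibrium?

(Z₂ is a pure solid — omitted from Q.)
Q = [D]²·[PQ₂]³ / ([MZ₂]·[M]²) = (0.00831)²·(0.310)³ / ((0.167)·(9.04e-4)²) = 15.1
Q = 15.1 > Keq = 2.38: net reverse reaction.

D, PQ₂ (products)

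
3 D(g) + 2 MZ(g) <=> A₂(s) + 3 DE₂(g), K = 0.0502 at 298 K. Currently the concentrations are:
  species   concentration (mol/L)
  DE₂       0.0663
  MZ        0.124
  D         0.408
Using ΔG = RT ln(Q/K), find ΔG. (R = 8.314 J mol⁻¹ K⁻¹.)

(A₂ is a pure solid — omitted from Q.)
Q = [DE₂]³ / ([D]³·[MZ]²) = (0.0663)³ / ((0.408)³·(0.124)²) = 0.279
ΔG = RT ln(Q/K) = (8.314 J mol⁻¹ K⁻¹)(298 K) × ln(0.279/0.0502)
   = (2.478 kJ/mol)(1.715) = 4.25 kJ/mol
ΔG > 0, so the forward reaction is non-spontaneous (proceeds in reverse).

ΔG = 4.25 kJ/mol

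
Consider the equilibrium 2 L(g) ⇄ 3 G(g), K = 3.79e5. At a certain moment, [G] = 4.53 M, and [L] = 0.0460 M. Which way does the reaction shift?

Q = [G]³ / [L]² = (4.53)³ / (0.0460)² = 43900
Q = 43900 < K = 3.79e5, so the forward reaction proceeds.

forward (toward products)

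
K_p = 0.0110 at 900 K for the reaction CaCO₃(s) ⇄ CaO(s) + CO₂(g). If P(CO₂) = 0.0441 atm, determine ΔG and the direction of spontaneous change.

(CaCO₃, CaO are pure solids — omitted from Q_p.)
Q_p = P(CO₂) = 0.0441
ΔG = RT ln(Q_p/K_p) = (8.314 J mol⁻¹ K⁻¹)(900 K) × ln(0.0441/0.0110)
   = (7.483 kJ/mol)(1.389) = 10.4 kJ/mol
ΔG > 0, so the forward reaction is non-spontaneous (proceeds in reverse).

ΔG = 10.4 kJ/mol; the forward reaction is non-spontaneous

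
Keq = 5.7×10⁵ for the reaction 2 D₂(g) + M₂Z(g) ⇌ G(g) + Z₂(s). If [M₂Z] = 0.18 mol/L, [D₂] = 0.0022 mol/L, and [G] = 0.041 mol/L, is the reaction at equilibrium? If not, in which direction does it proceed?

(Z₂ is a pure solid — omitted from Q.)
Q = [G] / ([D₂]²·[M₂Z]) = (0.041) / ((0.0022)²·(0.18)) = 47000
Q = 47000 < Keq = 5.7×10⁵, so the forward reaction proceeds.

to the right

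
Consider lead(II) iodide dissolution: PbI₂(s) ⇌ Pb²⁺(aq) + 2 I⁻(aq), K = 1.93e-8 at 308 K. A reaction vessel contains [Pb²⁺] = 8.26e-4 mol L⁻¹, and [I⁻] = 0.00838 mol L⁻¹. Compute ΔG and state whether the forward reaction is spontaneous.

(PbI₂ is a pure solid — omitted from Q.)
Q = [Pb²⁺]·[I⁻]² = (8.26e-4)·(0.00838)² = 5.80e-8
ΔG = RT ln(Q/K) = (8.314 J mol⁻¹ K⁻¹)(308 K) × ln(5.80e-8/1.93e-8)
   = (2.561 kJ/mol)(1.100) = 2.82 kJ/mol
ΔG > 0, so the forward reaction is non-spontaneous (proceeds in reverse).

ΔG = 2.82 kJ/mol; the forward reaction is non-spontaneous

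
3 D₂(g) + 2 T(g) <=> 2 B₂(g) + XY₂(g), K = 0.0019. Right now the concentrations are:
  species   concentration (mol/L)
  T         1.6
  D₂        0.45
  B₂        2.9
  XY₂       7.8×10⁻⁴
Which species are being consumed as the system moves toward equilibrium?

Q = [B₂]²·[XY₂] / ([D₂]³·[T]²) = (2.9)²·(7.8×10⁻⁴) / ((0.45)³·(1.6)²) = 0.028
Q = 0.028 > K = 0.0019: net reverse reaction.

B₂, XY₂ (products)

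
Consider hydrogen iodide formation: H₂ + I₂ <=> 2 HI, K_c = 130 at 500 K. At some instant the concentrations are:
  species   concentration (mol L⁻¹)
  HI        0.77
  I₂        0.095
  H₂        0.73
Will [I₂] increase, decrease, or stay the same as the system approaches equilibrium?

decrease

Q_c = [HI]² / ([H₂]·[I₂]) = (0.77)² / ((0.73)·(0.095)) = 8.5
Q_c = 8.5 < K_c = 130: net forward reaction.
I₂ is a reactant, so it decreases.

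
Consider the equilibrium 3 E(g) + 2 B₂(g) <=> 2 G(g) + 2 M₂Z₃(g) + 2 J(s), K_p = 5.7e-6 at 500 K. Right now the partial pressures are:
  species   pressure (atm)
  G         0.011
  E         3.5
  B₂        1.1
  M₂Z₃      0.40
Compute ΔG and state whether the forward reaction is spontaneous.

ΔG = -11.3 kJ/mol; the forward reaction is spontaneous

(J is a pure solid — omitted from Q_p.)
Q_p = P(G)²·P(M₂Z₃)² / (P(E)³·P(B₂)²) = (0.011)²·(0.40)² / ((3.5)³·(1.1)²) = 3.73e-7
ΔG = RT ln(Q_p/K_p) = (8.314 J mol⁻¹ K⁻¹)(500 K) × ln(3.73e-7/5.7e-6)
   = (4.157 kJ/mol)(-2.727) = -11.3 kJ/mol
ΔG < 0, so the forward reaction is spontaneous (proceeds forward).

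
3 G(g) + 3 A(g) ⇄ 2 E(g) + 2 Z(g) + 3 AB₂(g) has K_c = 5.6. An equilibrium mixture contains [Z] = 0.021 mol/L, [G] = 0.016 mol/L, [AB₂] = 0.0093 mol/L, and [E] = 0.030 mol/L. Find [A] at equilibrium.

At equilibrium, K_c = [E]²·[Z]²·[AB₂]³ / ([G]³·[A]³) = 5.6.
(0.030)²·(0.021)²·(0.0093)³ / ((0.016)³·([A])³) = 5.6
[A]³ = 1.39×10⁻⁸ ⇒ [A] = 0.0024 mol/L

[A] = 0.0024 mol/L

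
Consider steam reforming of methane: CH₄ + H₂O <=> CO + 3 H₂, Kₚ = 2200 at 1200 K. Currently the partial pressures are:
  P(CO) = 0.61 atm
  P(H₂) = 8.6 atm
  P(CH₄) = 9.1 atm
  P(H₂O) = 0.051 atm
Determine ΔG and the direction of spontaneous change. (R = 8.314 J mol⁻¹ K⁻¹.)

ΔG = -9.65 kJ/mol; the forward reaction is spontaneous

Qₚ = P(CO)·P(H₂)³ / (P(CH₄)·P(H₂O)) = (0.61)·(8.6)³ / ((9.1)·(0.051)) = 836
ΔG = RT ln(Qₚ/Kₚ) = (8.314 J mol⁻¹ K⁻¹)(1200 K) × ln(836/2200)
   = (9.977 kJ/mol)(-0.9676) = -9.65 kJ/mol
ΔG < 0, so the forward reaction is spontaneous (proceeds forward).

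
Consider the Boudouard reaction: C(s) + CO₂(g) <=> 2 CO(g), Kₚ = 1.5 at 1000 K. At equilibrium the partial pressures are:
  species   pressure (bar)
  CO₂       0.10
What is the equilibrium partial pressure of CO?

P(CO) = 0.39 bar

(C is a pure solid — omitted from Kₚ.)
At equilibrium, Kₚ = P(CO)² / P(CO₂) = 1.5.
(P(CO))² / (0.10) = 1.5
P(CO)² = 0.150 ⇒ P(CO) = 0.39 bar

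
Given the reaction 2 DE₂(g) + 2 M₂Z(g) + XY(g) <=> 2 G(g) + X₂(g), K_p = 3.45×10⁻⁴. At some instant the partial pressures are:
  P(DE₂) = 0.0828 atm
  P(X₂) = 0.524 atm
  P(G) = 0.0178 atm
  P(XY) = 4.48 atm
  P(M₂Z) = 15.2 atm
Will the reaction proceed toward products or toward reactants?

Q_p = P(G)²·P(X₂) / (P(DE₂)²·P(M₂Z)²·P(XY)) = (0.0178)²·(0.524) / ((0.0828)²·(15.2)²·(4.48)) = 2.34×10⁻⁵
Q_p = 2.34×10⁻⁵ < K_p = 3.45×10⁻⁴, so the forward reaction proceeds.

toward products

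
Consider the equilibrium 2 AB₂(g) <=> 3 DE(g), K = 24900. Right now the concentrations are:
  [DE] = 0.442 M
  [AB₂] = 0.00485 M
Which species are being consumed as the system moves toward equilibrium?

AB₂ (reactants)

Q = [DE]³ / [AB₂]² = (0.442)³ / (0.00485)² = 3670
Q = 3670 < K = 24900: net forward reaction.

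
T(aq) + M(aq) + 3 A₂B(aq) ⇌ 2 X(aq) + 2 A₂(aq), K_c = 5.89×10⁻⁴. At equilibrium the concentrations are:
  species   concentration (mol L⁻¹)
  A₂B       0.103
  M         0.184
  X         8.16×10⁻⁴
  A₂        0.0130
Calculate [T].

At equilibrium, K_c = [X]²·[A₂]² / ([T]·[M]·[A₂B]³) = 5.89×10⁻⁴.
(8.16×10⁻⁴)²·(0.0130)² / (([T])·(0.184)·(0.103)³) = 5.89×10⁻⁴
[T] = 9.50×10⁻⁴ mol L⁻¹

[T] = 9.50×10⁻⁴ mol L⁻¹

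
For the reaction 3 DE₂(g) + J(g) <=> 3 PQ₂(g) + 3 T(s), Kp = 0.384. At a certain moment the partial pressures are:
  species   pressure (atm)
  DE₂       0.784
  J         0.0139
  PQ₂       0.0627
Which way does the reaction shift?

(T is a pure solid — omitted from Qp.)
Qp = P(PQ₂)³ / (P(DE₂)³·P(J)) = (0.0627)³ / ((0.784)³·(0.0139)) = 0.0368
Qp = 0.0368 < Kp = 0.384, so the forward reaction proceeds.

forward (toward products)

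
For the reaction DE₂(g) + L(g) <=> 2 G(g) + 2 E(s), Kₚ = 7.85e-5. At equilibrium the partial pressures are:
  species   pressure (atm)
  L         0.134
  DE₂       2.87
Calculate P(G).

(E is a pure solid — omitted from Kₚ.)
At equilibrium, Kₚ = P(G)² / (P(DE₂)·P(L)) = 7.85e-5.
(P(G))² / ((2.87)·(0.134)) = 7.85e-5
P(G)² = 3.02e-5 ⇒ P(G) = 0.00549 atm

P(G) = 0.00549 atm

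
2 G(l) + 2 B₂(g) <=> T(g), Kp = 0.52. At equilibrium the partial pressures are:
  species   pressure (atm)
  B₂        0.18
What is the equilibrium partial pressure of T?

P(T) = 0.017 atm

(G is a pure liquid — omitted from Kp.)
At equilibrium, Kp = P(T) / P(B₂)² = 0.52.
(P(T)) / (0.18)² = 0.52
P(T) = 0.0168 = 0.017 atm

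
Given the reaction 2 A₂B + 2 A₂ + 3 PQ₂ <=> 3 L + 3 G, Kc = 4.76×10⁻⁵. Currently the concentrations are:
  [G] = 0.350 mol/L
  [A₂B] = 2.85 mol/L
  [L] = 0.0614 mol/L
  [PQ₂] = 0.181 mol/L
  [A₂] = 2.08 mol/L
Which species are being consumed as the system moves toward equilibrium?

Qc = [L]³·[G]³ / ([A₂B]²·[A₂]²·[PQ₂]³) = (0.0614)³·(0.350)³ / ((2.85)²·(2.08)²·(0.181)³) = 4.76×10⁻⁵
Qc = 4.76×10⁻⁵ = Kc; the system is at equilibrium.

none (at equilibrium)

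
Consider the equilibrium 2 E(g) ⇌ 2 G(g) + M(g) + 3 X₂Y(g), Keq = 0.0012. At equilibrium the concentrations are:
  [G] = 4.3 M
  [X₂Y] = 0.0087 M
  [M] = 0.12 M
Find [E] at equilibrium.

[E] = 0.035 M

At equilibrium, Keq = [G]²·[M]·[X₂Y]³ / [E]² = 0.0012.
(4.3)²·(0.12)·(0.0087)³ / ([E])² = 0.0012
[E]² = 0.00122 ⇒ [E] = 0.035 M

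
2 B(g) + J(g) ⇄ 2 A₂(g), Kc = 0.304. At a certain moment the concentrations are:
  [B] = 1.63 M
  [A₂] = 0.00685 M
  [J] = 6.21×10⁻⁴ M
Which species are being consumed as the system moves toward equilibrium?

Qc = [A₂]² / ([B]²·[J]) = (0.00685)² / ((1.63)²·(6.21×10⁻⁴)) = 0.0284
Qc = 0.0284 < Kc = 0.304: net forward reaction.

B, J (reactants)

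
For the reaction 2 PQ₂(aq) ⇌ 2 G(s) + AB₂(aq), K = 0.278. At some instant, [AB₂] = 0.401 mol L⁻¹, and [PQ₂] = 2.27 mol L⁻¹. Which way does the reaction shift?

(G is a pure solid — omitted from Q.)
Q = [AB₂] / [PQ₂]² = (0.401) / (2.27)² = 0.0778
Q = 0.0778 < K = 0.278, so the forward reaction proceeds.

forward (toward products)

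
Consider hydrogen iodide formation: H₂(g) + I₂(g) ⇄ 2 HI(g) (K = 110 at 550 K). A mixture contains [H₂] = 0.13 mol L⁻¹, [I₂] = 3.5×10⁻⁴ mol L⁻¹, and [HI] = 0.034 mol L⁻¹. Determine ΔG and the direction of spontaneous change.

Q = [HI]² / ([H₂]·[I₂]) = (0.034)² / ((0.13)·(3.5×10⁻⁴)) = 25.4
ΔG = RT ln(Q/K) = (8.314 J mol⁻¹ K⁻¹)(550 K) × ln(25.4/110)
   = (4.573 kJ/mol)(-1.466) = -6.70 kJ/mol
ΔG < 0, so the forward reaction is spontaneous (proceeds forward).

ΔG = -6.70 kJ/mol; the forward reaction is spontaneous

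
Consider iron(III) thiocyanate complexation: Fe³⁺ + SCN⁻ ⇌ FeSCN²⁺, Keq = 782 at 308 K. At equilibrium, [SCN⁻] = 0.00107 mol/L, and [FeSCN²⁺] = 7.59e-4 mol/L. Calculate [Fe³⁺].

At equilibrium, Keq = [FeSCN²⁺] / ([Fe³⁺]·[SCN⁻]) = 782.
(7.59e-4) / (([Fe³⁺])·(0.00107)) = 782
[Fe³⁺] = 9.07e-4 mol/L

[Fe³⁺] = 9.07e-4 mol/L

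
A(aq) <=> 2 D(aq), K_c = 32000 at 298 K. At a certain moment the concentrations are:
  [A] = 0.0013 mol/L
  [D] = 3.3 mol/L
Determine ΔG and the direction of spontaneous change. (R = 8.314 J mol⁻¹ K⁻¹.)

Q_c = [D]² / [A] = (3.3)² / (0.0013) = 8380
ΔG = RT ln(Q_c/K_c) = (8.314 J mol⁻¹ K⁻¹)(298 K) × ln(8380/32000)
   = (2.478 kJ/mol)(-1.340) = -3.32 kJ/mol
ΔG < 0, so the forward reaction is spontaneous (proceeds forward).

ΔG = -3.32 kJ/mol; the forward reaction is spontaneous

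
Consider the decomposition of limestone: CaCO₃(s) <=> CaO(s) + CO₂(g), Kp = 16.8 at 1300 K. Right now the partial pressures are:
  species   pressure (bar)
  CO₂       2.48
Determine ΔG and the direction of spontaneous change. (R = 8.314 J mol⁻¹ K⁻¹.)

(CaCO₃, CaO are pure solids — omitted from Qp.)
Qp = P(CO₂) = 2.48
ΔG = RT ln(Qp/Kp) = (8.314 J mol⁻¹ K⁻¹)(1300 K) × ln(2.48/16.8)
   = (10.81 kJ/mol)(-1.913) = -20.7 kJ/mol
ΔG < 0, so the forward reaction is spontaneous (proceeds forward).

ΔG = -20.7 kJ/mol; the forward reaction is spontaneous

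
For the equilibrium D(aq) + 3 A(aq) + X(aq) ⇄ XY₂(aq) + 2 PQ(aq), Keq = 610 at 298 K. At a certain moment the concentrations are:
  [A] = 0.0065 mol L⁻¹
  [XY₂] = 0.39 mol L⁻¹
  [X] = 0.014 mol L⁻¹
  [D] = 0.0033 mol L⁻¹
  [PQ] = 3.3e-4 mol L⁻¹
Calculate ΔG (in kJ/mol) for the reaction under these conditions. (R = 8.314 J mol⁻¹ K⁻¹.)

Q = [XY₂]·[PQ]² / ([D]·[A]³·[X]) = (0.39)·(3.3e-4)² / ((0.0033)·(0.0065)³·(0.014)) = 3350
ΔG = RT ln(Q/Keq) = (8.314 J mol⁻¹ K⁻¹)(298 K) × ln(3350/610)
   = (2.478 kJ/mol)(1.703) = 4.22 kJ/mol
ΔG > 0, so the forward reaction is non-spontaneous (proceeds in reverse).

ΔG = 4.22 kJ/mol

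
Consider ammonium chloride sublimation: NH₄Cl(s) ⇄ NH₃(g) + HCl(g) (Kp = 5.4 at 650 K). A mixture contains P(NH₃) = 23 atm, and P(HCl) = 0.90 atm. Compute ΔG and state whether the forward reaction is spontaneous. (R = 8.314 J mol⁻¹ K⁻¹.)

ΔG = 7.26 kJ/mol; the forward reaction is non-spontaneous

(NH₄Cl is a pure solid — omitted from Qp.)
Qp = P(NH₃)·P(HCl) = (23)·(0.90) = 20.7
ΔG = RT ln(Qp/Kp) = (8.314 J mol⁻¹ K⁻¹)(650 K) × ln(20.7/5.4)
   = (5.404 kJ/mol)(1.344) = 7.26 kJ/mol
ΔG > 0, so the forward reaction is non-spontaneous (proceeds in reverse).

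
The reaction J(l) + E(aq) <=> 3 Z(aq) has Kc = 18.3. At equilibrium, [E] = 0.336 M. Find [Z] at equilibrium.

(J is a pure liquid — omitted from Kc.)
At equilibrium, Kc = [Z]³ / [E] = 18.3.
([Z])³ / (0.336) = 18.3
[Z]³ = 6.15 ⇒ [Z] = 1.83 M

[Z] = 1.83 M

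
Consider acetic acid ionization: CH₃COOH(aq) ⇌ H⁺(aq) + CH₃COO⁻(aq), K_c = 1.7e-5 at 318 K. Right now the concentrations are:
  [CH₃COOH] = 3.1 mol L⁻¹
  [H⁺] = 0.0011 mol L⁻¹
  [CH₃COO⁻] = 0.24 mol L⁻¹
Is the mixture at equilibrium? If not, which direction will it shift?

Q_c = [H⁺]·[CH₃COO⁻] / [CH₃COOH] = (0.0011)·(0.24) / (3.1) = 8.5e-5
Q_c = 8.5e-5 > K_c = 1.7e-5: net reverse reaction.

no; Q > K, reaction proceeds in reverse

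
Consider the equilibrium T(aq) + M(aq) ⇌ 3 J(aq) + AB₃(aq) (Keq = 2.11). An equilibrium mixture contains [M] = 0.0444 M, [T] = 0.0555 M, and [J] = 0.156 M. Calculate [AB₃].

[AB₃] = 1.37 M

At equilibrium, Keq = [J]³·[AB₃] / ([T]·[M]) = 2.11.
(0.156)³·([AB₃]) / ((0.0555)·(0.0444)) = 2.11
[AB₃] = 1.37 M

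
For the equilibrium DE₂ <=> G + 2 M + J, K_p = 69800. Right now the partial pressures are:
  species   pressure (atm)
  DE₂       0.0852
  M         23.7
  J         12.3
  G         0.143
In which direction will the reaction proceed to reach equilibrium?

Q_p = P(G)·P(M)²·P(J) / P(DE₂) = (0.143)·(23.7)²·(12.3) / (0.0852) = 11600
Q_p = 11600 < K_p = 69800, so the forward reaction proceeds.

to the right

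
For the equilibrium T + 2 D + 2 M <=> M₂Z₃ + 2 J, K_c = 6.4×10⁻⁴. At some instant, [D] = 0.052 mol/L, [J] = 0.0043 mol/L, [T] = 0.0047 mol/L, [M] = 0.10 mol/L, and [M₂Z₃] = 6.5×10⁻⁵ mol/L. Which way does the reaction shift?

Q_c = [M₂Z₃]·[J]² / ([T]·[D]²·[M]²) = (6.5×10⁻⁵)·(0.0043)² / ((0.0047)·(0.052)²·(0.10)²) = 0.0095
Q_c = 0.0095 > K_c = 6.4×10⁻⁴, so the reverse reaction proceeds.

toward reactants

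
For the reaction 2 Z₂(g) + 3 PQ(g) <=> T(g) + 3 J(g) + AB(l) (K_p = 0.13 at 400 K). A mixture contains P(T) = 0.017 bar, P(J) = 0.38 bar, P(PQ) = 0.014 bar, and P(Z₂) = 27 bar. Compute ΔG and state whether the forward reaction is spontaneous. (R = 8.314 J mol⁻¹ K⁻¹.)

ΔG = 4.25 kJ/mol; the forward reaction is non-spontaneous

(AB is a pure liquid — omitted from Q_p.)
Q_p = P(T)·P(J)³ / (P(Z₂)²·P(PQ)³) = (0.017)·(0.38)³ / ((27)²·(0.014)³) = 0.466
ΔG = RT ln(Q_p/K_p) = (8.314 J mol⁻¹ K⁻¹)(400 K) × ln(0.466/0.13)
   = (3.326 kJ/mol)(1.277) = 4.25 kJ/mol
ΔG > 0, so the forward reaction is non-spontaneous (proceeds in reverse).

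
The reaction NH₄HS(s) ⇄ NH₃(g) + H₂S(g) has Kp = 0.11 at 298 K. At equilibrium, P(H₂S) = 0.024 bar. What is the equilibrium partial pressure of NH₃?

(NH₄HS is a pure solid — omitted from Kp.)
At equilibrium, Kp = P(NH₃)·P(H₂S) = 0.11.
(P(NH₃))·(0.024) = 0.11
P(NH₃) = 4.58 = 4.6 bar

P(NH₃) = 4.6 bar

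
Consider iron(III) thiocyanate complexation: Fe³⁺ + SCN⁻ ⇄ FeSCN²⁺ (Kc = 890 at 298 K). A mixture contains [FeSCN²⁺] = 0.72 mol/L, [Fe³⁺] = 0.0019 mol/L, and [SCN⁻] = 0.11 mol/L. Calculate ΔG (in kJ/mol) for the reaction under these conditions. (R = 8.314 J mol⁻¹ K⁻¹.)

ΔG = 3.35 kJ/mol

Qc = [FeSCN²⁺] / ([Fe³⁺]·[SCN⁻]) = (0.72) / ((0.0019)·(0.11)) = 3440
ΔG = RT ln(Qc/Kc) = (8.314 J mol⁻¹ K⁻¹)(298 K) × ln(3440/890)
   = (2.478 kJ/mol)(1.352) = 3.35 kJ/mol
ΔG > 0, so the forward reaction is non-spontaneous (proceeds in reverse).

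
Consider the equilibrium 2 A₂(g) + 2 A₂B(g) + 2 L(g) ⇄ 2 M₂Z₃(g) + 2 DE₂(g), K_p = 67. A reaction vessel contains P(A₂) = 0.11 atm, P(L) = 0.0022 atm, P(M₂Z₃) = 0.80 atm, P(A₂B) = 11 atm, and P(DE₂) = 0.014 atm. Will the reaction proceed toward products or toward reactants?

forward (toward products)

Q_p = P(M₂Z₃)²·P(DE₂)² / (P(A₂)²·P(A₂B)²·P(L)²) = (0.80)²·(0.014)² / ((0.11)²·(11)²·(0.0022)²) = 18
Q_p = 18 < K_p = 67, so the forward reaction proceeds.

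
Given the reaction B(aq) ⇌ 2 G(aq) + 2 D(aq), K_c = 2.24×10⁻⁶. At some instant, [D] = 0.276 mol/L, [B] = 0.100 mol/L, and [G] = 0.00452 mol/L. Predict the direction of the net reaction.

Q_c = [G]²·[D]² / [B] = (0.00452)²·(0.276)² / (0.100) = 1.56×10⁻⁵
Q_c = 1.56×10⁻⁵ > K_c = 2.24×10⁻⁶, so the reverse reaction proceeds.

reverse (toward reactants)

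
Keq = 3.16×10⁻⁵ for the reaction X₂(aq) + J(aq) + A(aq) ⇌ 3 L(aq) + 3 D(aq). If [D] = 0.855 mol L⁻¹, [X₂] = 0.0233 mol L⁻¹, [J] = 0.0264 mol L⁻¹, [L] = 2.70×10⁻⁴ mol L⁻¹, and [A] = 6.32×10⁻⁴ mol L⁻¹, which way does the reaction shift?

no net change (already at equilibrium)

Q = [L]³·[D]³ / ([X₂]·[J]·[A]) = (2.70×10⁻⁴)³·(0.855)³ / ((0.0233)·(0.0264)·(6.32×10⁻⁴)) = 3.16×10⁻⁵
Q = 3.16×10⁻⁵ = Keq, so the system is already at equilibrium.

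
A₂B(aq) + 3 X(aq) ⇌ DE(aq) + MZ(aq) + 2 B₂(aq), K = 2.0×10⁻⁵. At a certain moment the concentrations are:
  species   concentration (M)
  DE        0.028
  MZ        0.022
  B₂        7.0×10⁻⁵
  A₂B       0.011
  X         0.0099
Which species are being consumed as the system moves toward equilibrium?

Q = [DE]·[MZ]·[B₂]² / ([A₂B]·[X]³) = (0.028)·(0.022)·(7.0×10⁻⁵)² / ((0.011)·(0.0099)³) = 2.8×10⁻⁴
Q = 2.8×10⁻⁴ > K = 2.0×10⁻⁵: net reverse reaction.

DE, MZ, B₂ (products)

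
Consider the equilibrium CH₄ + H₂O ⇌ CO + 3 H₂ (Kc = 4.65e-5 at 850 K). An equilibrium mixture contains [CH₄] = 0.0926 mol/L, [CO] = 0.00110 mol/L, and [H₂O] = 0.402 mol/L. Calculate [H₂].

At equilibrium, Kc = [CO]·[H₂]³ / ([CH₄]·[H₂O]) = 4.65e-5.
(0.00110)·([H₂])³ / ((0.0926)·(0.402)) = 4.65e-5
[H₂]³ = 0.00157 ⇒ [H₂] = 0.116 mol/L

[H₂] = 0.116 mol/L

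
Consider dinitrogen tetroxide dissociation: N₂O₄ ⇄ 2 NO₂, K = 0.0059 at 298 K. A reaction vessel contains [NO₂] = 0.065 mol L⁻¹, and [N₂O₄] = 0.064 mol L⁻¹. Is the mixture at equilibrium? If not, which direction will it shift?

Q = [NO₂]² / [N₂O₄] = (0.065)² / (0.064) = 0.066
Q = 0.066 > K = 0.0059: net reverse reaction.

no; Q > K, reaction proceeds in reverse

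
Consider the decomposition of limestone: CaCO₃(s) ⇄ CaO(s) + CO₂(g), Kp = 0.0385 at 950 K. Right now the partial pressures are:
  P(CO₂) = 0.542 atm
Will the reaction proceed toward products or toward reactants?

(CaCO₃, CaO are pure solids — omitted from Qp.)
Qp = P(CO₂) = 0.542
Qp = 0.542 > Kp = 0.0385, so the reverse reaction proceeds.

toward reactants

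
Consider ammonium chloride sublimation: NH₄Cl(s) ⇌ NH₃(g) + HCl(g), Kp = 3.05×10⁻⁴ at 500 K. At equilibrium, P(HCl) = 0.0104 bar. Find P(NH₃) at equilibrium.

P(NH₃) = 0.0293 bar

(NH₄Cl is a pure solid — omitted from Kp.)
At equilibrium, Kp = P(NH₃)·P(HCl) = 3.05×10⁻⁴.
(P(NH₃))·(0.0104) = 3.05×10⁻⁴
P(NH₃) = 0.0293 bar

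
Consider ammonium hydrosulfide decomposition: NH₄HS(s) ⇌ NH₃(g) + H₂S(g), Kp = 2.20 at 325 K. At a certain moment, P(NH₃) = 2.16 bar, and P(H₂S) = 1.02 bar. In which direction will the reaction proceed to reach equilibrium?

(NH₄HS is a pure solid — omitted from Qp.)
Qp = P(NH₃)·P(H₂S) = (2.16)·(1.02) = 2.20
Qp = 2.20 = Kp, so the system is already at equilibrium.

neither direction; the system is at equilibrium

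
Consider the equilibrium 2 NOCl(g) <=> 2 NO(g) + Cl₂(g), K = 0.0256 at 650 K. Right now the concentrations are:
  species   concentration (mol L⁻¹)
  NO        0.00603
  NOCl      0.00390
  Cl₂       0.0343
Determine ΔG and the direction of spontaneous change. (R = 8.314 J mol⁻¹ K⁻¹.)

ΔG = 6.29 kJ/mol; the forward reaction is non-spontaneous

Q = [NO]²·[Cl₂] / [NOCl]² = (0.00603)²·(0.0343) / (0.00390)² = 0.0820
ΔG = RT ln(Q/K) = (8.314 J mol⁻¹ K⁻¹)(650 K) × ln(0.0820/0.0256)
   = (5.404 kJ/mol)(1.164) = 6.29 kJ/mol
ΔG > 0, so the forward reaction is non-spontaneous (proceeds in reverse).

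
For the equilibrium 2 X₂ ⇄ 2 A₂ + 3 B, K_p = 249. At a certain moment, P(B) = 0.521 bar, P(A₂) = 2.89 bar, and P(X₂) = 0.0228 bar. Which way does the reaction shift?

Q_p = P(A₂)²·P(B)³ / P(X₂)² = (2.89)²·(0.521)³ / (0.0228)² = 2270
Q_p = 2270 > K_p = 249, so the reverse reaction proceeds.

toward reactants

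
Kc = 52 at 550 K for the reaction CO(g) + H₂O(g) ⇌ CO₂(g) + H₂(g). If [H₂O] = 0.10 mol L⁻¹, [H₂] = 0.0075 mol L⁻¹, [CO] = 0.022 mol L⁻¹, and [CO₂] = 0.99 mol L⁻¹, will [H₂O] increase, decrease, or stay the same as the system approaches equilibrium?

decrease

Qc = [CO₂]·[H₂] / ([CO]·[H₂O]) = (0.99)·(0.0075) / ((0.022)·(0.10)) = 3.4
Qc = 3.4 < Kc = 52: net forward reaction.
H₂O is a reactant, so it decreases.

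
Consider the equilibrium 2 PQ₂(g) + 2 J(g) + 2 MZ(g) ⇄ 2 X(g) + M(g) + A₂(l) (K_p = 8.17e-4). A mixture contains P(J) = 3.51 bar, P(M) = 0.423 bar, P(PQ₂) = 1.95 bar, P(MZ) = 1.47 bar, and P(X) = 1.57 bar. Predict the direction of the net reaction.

in the reverse direction

(A₂ is a pure liquid — omitted from Q_p.)
Q_p = P(X)²·P(M) / (P(PQ₂)²·P(J)²·P(MZ)²) = (1.57)²·(0.423) / ((1.95)²·(3.51)²·(1.47)²) = 0.0103
Q_p = 0.0103 > K_p = 8.17e-4, so the reverse reaction proceeds.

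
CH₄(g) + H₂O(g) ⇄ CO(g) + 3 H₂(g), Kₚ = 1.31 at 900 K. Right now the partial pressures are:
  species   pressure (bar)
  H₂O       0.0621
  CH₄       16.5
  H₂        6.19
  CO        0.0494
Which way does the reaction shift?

Qₚ = P(CO)·P(H₂)³ / (P(CH₄)·P(H₂O)) = (0.0494)·(6.19)³ / ((16.5)·(0.0621)) = 11.4
Qₚ = 11.4 > Kₚ = 1.31, so the reverse reaction proceeds.

in the reverse direction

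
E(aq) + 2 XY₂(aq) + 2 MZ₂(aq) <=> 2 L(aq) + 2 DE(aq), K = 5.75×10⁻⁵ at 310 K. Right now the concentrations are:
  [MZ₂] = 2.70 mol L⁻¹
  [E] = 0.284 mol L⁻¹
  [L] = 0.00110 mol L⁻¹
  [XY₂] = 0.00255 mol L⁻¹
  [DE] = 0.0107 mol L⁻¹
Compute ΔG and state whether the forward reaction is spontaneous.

ΔG = -4.43 kJ/mol; the forward reaction is spontaneous

Q = [L]²·[DE]² / ([E]·[XY₂]²·[MZ₂]²) = (0.00110)²·(0.0107)² / ((0.284)·(0.00255)²·(2.70)²) = 1.03×10⁻⁵
ΔG = RT ln(Q/K) = (8.314 J mol⁻¹ K⁻¹)(310 K) × ln(1.03×10⁻⁵/5.75×10⁻⁵)
   = (2.577 kJ/mol)(-1.720) = -4.43 kJ/mol
ΔG < 0, so the forward reaction is spontaneous (proceeds forward).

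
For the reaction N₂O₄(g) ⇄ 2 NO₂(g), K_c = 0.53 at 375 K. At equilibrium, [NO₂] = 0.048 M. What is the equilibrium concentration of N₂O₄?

[N₂O₄] = 0.0043 M

At equilibrium, K_c = [NO₂]² / [N₂O₄] = 0.53.
(0.048)² / ([N₂O₄]) = 0.53
[N₂O₄] = 0.00435 = 0.0043 M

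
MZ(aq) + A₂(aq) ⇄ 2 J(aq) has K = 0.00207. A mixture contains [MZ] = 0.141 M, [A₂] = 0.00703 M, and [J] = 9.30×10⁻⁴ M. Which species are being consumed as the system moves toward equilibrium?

MZ, A₂ (reactants)

Q = [J]² / ([MZ]·[A₂]) = (9.30×10⁻⁴)² / ((0.141)·(0.00703)) = 8.73×10⁻⁴
Q = 8.73×10⁻⁴ < K = 0.00207: net forward reaction.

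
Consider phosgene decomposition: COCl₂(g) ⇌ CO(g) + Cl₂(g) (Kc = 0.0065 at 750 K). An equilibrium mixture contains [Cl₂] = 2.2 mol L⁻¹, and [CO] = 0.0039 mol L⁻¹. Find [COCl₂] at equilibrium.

[COCl₂] = 1.3 mol L⁻¹

At equilibrium, Kc = [CO]·[Cl₂] / [COCl₂] = 0.0065.
(0.0039)·(2.2) / ([COCl₂]) = 0.0065
[COCl₂] = 1.32 = 1.3 mol L⁻¹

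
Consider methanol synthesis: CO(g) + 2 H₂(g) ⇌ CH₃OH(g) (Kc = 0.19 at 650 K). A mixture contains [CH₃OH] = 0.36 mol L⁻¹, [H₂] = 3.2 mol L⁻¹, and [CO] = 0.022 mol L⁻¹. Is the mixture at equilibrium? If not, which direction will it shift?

no; Q > K, reaction proceeds in reverse

Qc = [CH₃OH] / ([CO]·[H₂]²) = (0.36) / ((0.022)·(3.2)²) = 1.6
Qc = 1.6 > Kc = 0.19: net reverse reaction.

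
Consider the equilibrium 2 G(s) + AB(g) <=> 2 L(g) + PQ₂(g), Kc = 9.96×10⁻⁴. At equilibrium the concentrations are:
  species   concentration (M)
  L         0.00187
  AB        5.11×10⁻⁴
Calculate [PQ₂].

[PQ₂] = 0.146 M

(G is a pure solid — omitted from Kc.)
At equilibrium, Kc = [L]²·[PQ₂] / [AB] = 9.96×10⁻⁴.
(0.00187)²·([PQ₂]) / (5.11×10⁻⁴) = 9.96×10⁻⁴
[PQ₂] = 0.146 M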